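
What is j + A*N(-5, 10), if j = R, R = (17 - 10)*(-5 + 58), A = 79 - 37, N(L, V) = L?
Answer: 161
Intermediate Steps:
A = 42
R = 371 (R = 7*53 = 371)
j = 371
j + A*N(-5, 10) = 371 + 42*(-5) = 371 - 210 = 161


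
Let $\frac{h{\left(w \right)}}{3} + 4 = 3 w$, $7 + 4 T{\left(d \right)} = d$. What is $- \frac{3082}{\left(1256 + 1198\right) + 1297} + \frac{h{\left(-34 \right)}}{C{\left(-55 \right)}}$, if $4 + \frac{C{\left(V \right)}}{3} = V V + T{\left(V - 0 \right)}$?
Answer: $- \frac{19321114}{22547261} \approx -0.85692$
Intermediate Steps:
$T{\left(d \right)} = - \frac{7}{4} + \frac{d}{4}$
$h{\left(w \right)} = -12 + 9 w$ ($h{\left(w \right)} = -12 + 3 \cdot 3 w = -12 + 9 w$)
$C{\left(V \right)} = - \frac{69}{4} + 3 V^{2} + \frac{3 V}{4}$ ($C{\left(V \right)} = -12 + 3 \left(V V + \left(- \frac{7}{4} + \frac{V - 0}{4}\right)\right) = -12 + 3 \left(V^{2} + \left(- \frac{7}{4} + \frac{V + 0}{4}\right)\right) = -12 + 3 \left(V^{2} + \left(- \frac{7}{4} + \frac{V}{4}\right)\right) = -12 + 3 \left(- \frac{7}{4} + V^{2} + \frac{V}{4}\right) = -12 + \left(- \frac{21}{4} + 3 V^{2} + \frac{3 V}{4}\right) = - \frac{69}{4} + 3 V^{2} + \frac{3 V}{4}$)
$- \frac{3082}{\left(1256 + 1198\right) + 1297} + \frac{h{\left(-34 \right)}}{C{\left(-55 \right)}} = - \frac{3082}{\left(1256 + 1198\right) + 1297} + \frac{-12 + 9 \left(-34\right)}{- \frac{69}{4} + 3 \left(-55\right)^{2} + \frac{3}{4} \left(-55\right)} = - \frac{3082}{2454 + 1297} + \frac{-12 - 306}{- \frac{69}{4} + 3 \cdot 3025 - \frac{165}{4}} = - \frac{3082}{3751} - \frac{318}{- \frac{69}{4} + 9075 - \frac{165}{4}} = \left(-3082\right) \frac{1}{3751} - \frac{318}{\frac{18033}{2}} = - \frac{3082}{3751} - \frac{212}{6011} = - \frac{19321114}{22547261}$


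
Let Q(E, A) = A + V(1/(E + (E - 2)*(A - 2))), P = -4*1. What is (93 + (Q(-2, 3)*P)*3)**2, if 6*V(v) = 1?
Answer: 3025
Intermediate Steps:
V(v) = 1/6 (V(v) = (1/6)*1 = 1/6)
P = -4
Q(E, A) = 1/6 + A (Q(E, A) = A + 1/6 = 1/6 + A)
(93 + (Q(-2, 3)*P)*3)**2 = (93 + ((1/6 + 3)*(-4))*3)**2 = (93 + ((19/6)*(-4))*3)**2 = (93 - 38/3*3)**2 = (93 - 38)**2 = 55**2 = 3025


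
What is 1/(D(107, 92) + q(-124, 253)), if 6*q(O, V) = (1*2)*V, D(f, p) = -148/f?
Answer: 321/26627 ≈ 0.012055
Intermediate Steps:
q(O, V) = V/3 (q(O, V) = ((1*2)*V)/6 = (2*V)/6 = V/3)
1/(D(107, 92) + q(-124, 253)) = 1/(-148/107 + (⅓)*253) = 1/(-148*1/107 + 253/3) = 1/(-148/107 + 253/3) = 1/(26627/321) = 321/26627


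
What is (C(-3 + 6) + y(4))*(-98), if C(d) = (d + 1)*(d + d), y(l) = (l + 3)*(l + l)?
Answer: -7840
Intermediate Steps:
y(l) = 2*l*(3 + l) (y(l) = (3 + l)*(2*l) = 2*l*(3 + l))
C(d) = 2*d*(1 + d) (C(d) = (1 + d)*(2*d) = 2*d*(1 + d))
(C(-3 + 6) + y(4))*(-98) = (2*(-3 + 6)*(1 + (-3 + 6)) + 2*4*(3 + 4))*(-98) = (2*3*(1 + 3) + 2*4*7)*(-98) = (2*3*4 + 56)*(-98) = (24 + 56)*(-98) = 80*(-98) = -7840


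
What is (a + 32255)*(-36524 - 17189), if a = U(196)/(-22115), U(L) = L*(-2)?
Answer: -38314541959221/22115 ≈ -1.7325e+9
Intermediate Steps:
U(L) = -2*L
a = 392/22115 (a = -2*196/(-22115) = -392*(-1/22115) = 392/22115 ≈ 0.017726)
(a + 32255)*(-36524 - 17189) = (392/22115 + 32255)*(-36524 - 17189) = (713319717/22115)*(-53713) = -38314541959221/22115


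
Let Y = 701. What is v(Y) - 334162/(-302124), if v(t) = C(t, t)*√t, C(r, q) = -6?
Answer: 167081/151062 - 6*√701 ≈ -157.75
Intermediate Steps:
v(t) = -6*√t
v(Y) - 334162/(-302124) = -6*√701 - 334162/(-302124) = -6*√701 - 334162*(-1/302124) = -6*√701 + 167081/151062 = 167081/151062 - 6*√701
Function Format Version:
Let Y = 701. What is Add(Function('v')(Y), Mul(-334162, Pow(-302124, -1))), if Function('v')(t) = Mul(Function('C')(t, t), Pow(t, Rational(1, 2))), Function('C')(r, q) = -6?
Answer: Add(Rational(167081, 151062), Mul(-6, Pow(701, Rational(1, 2)))) ≈ -157.75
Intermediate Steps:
Function('v')(t) = Mul(-6, Pow(t, Rational(1, 2)))
Add(Function('v')(Y), Mul(-334162, Pow(-302124, -1))) = Add(Mul(-6, Pow(701, Rational(1, 2))), Mul(-334162, Pow(-302124, -1))) = Add(Mul(-6, Pow(701, Rational(1, 2))), Mul(-334162, Rational(-1, 302124))) = Add(Mul(-6, Pow(701, Rational(1, 2))), Rational(167081, 151062)) = Add(Rational(167081, 151062), Mul(-6, Pow(701, Rational(1, 2))))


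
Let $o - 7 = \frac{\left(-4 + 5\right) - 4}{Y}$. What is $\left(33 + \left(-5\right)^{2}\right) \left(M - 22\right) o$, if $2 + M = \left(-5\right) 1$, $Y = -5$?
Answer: $- \frac{63916}{5} \approx -12783.0$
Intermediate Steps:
$M = -7$ ($M = -2 - 5 = -7$)
$o = \frac{38}{5}$ ($o = 7 + \frac{\left(-4 + 5\right) - 4}{-5} = 7 + \left(1 - 4\right) \left(- \frac{1}{5}\right) = 7 - - \frac{3}{5} = 7 + \frac{3}{5} = \frac{38}{5} \approx 7.6$)
$\left(33 + \left(-5\right)^{2}\right) \left(M - 22\right) o = \left(33 + \left(-5\right)^{2}\right) \left(-7 - 22\right) \frac{38}{5} = \left(33 + 25\right) \left(-29\right) \frac{38}{5} = 58 \left(-29\right) \frac{38}{5} = \left(-1682\right) \frac{38}{5} = - \frac{63916}{5}$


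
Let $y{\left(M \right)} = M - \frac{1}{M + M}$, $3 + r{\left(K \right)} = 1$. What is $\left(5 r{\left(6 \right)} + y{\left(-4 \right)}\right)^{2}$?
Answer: $\frac{12321}{64} \approx 192.52$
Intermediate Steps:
$r{\left(K \right)} = -2$ ($r{\left(K \right)} = -3 + 1 = -2$)
$y{\left(M \right)} = M - \frac{1}{2 M}$
$\left(5 r{\left(6 \right)} + y{\left(-4 \right)}\right)^{2} = \left(5 \left(-2\right) - \left(4 + \frac{1}{2 \left(-4\right)}\right)\right)^{2} = \left(-10 - \frac{31}{8}\right)^{2} = \left(- \frac{111}{8}\right)^{2} = \frac{12321}{64}$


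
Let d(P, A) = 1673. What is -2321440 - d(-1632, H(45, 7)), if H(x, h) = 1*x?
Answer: -2323113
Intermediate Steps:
H(x, h) = x
-2321440 - d(-1632, H(45, 7)) = -2321440 - 1*1673 = -2321440 - 1673 = -2323113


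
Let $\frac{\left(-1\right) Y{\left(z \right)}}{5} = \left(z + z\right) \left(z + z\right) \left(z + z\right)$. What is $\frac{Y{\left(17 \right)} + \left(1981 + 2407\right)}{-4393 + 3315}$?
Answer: $\frac{96066}{539} \approx 178.23$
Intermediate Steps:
$Y{\left(z \right)} = - 40 z^{3}$ ($Y{\left(z \right)} = - 5 \left(z + z\right) \left(z + z\right) \left(z + z\right) = - 5 \cdot 2 z 2 z 2 z = - 5 \cdot 4 z^{2} \cdot 2 z = - 5 \cdot 8 z^{3} = - 40 z^{3}$)
$\frac{Y{\left(17 \right)} + \left(1981 + 2407\right)}{-4393 + 3315} = \frac{- 40 \cdot 17^{3} + \left(1981 + 2407\right)}{-4393 + 3315} = \frac{\left(-40\right) 4913 + 4388}{-1078} = \left(-196520 + 4388\right) \left(- \frac{1}{1078}\right) = \left(-192132\right) \left(- \frac{1}{1078}\right) = \frac{96066}{539}$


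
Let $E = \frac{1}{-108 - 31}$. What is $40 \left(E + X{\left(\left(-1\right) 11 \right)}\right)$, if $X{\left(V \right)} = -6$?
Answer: $- \frac{33400}{139} \approx -240.29$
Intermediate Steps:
$E = - \frac{1}{139}$ ($E = \frac{1}{-139} = - \frac{1}{139} \approx -0.0071942$)
$40 \left(E + X{\left(\left(-1\right) 11 \right)}\right) = 40 \left(- \frac{1}{139} - 6\right) = 40 \left(- \frac{835}{139}\right) = - \frac{33400}{139}$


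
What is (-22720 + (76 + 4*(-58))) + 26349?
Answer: 3473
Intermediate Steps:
(-22720 + (76 + 4*(-58))) + 26349 = (-22720 + (76 - 232)) + 26349 = (-22720 - 156) + 26349 = -22876 + 26349 = 3473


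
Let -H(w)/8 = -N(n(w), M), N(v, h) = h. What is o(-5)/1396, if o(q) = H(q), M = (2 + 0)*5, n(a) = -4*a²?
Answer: 20/349 ≈ 0.057307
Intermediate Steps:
M = 10 (M = 2*5 = 10)
H(w) = 80 (H(w) = -(-8)*10 = -8*(-10) = 80)
o(q) = 80
o(-5)/1396 = 80/1396 = (1/1396)*80 = 20/349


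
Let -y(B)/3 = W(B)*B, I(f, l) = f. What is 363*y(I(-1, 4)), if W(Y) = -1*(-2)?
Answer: 2178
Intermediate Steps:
W(Y) = 2
y(B) = -6*B
363*y(I(-1, 4)) = 363*(-6*(-1)) = 363*6 = 2178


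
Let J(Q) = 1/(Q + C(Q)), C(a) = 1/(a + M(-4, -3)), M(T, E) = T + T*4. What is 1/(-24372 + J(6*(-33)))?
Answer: -43165/1052017598 ≈ -4.1031e-5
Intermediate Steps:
M(T, E) = 5*T (M(T, E) = T + 4*T = 5*T)
C(a) = 1/(-20 + a) (C(a) = 1/(a + 5*(-4)) = 1/(a - 20) = 1/(-20 + a))
J(Q) = 1/(Q + 1/(-20 + Q))
1/(-24372 + J(6*(-33))) = 1/(-24372 + (-20 + 6*(-33))/(1 + (6*(-33))*(-20 + 6*(-33)))) = 1/(-24372 + (-20 - 198)/(1 - 198*(-20 - 198))) = 1/(-24372 - 218/(1 - 198*(-218))) = 1/(-24372 - 218/(1 + 43164)) = 1/(-24372 - 218/43165) = 1/(-1052017598/43165) = -43165/1052017598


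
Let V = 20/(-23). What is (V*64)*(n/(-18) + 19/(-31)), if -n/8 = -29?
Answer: 4821760/6417 ≈ 751.40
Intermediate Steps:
n = 232 (n = -8*(-29) = 232)
V = -20/23 (V = 20*(-1/23) = -20/23 ≈ -0.86957)
(V*64)*(n/(-18) + 19/(-31)) = (-20/23*64)*(232/(-18) + 19/(-31)) = -1280*(232*(-1/18) + 19*(-1/31))/23 = -1280*(-116/9 - 19/31)/23 = -1280/23*(-3767/279) = 4821760/6417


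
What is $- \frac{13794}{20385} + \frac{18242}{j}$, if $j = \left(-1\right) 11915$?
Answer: $- \frac{35747912}{16192485} \approx -2.2077$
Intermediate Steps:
$j = -11915$
$- \frac{13794}{20385} + \frac{18242}{j} = - \frac{13794}{20385} + \frac{18242}{-11915} = \left(-13794\right) \frac{1}{20385} + 18242 \left(- \frac{1}{11915}\right) = - \frac{4598}{6795} - \frac{18242}{11915} = - \frac{35747912}{16192485}$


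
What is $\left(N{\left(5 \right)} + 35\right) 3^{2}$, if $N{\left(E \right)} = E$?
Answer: $360$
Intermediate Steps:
$\left(N{\left(5 \right)} + 35\right) 3^{2} = \left(5 + 35\right) 3^{2} = 40 \cdot 9 = 360$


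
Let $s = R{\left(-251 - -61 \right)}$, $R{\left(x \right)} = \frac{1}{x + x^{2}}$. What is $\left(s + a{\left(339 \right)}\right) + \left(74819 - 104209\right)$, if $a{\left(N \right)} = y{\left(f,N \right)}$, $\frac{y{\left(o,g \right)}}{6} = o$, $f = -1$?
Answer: $- \frac{1055610359}{35910} \approx -29396.0$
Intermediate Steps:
$y{\left(o,g \right)} = 6 o$
$a{\left(N \right)} = -6$ ($a{\left(N \right)} = 6 \left(-1\right) = -6$)
$s = \frac{1}{35910}$ ($s = \frac{1}{\left(-251 - -61\right) \left(1 - 190\right)} = \frac{1}{\left(-251 + 61\right) \left(1 + \left(-251 + 61\right)\right)} = \frac{1}{\left(-190\right) \left(1 - 190\right)} = - \frac{1}{190 \left(-189\right)} = \left(- \frac{1}{190}\right) \left(- \frac{1}{189}\right) = \frac{1}{35910} \approx 2.7847 \cdot 10^{-5}$)
$\left(s + a{\left(339 \right)}\right) + \left(74819 - 104209\right) = \left(\frac{1}{35910} - 6\right) + \left(74819 - 104209\right) = - \frac{215459}{35910} - 29390 = - \frac{1055610359}{35910}$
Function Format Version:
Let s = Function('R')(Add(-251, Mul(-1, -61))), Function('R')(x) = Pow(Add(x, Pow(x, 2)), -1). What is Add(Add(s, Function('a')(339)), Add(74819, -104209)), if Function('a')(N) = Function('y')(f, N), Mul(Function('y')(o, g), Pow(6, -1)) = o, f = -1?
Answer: Rational(-1055610359, 35910) ≈ -29396.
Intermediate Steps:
Function('y')(o, g) = Mul(6, o)
Function('a')(N) = -6 (Function('a')(N) = Mul(6, -1) = -6)
s = Rational(1, 35910) (s = Mul(Pow(Add(-251, Mul(-1, -61)), -1), Pow(Add(1, Add(-251, Mul(-1, -61))), -1)) = Mul(Pow(Add(-251, 61), -1), Pow(Add(1, Add(-251, 61)), -1)) = Mul(Pow(-190, -1), Pow(Add(1, -190), -1)) = Mul(Rational(-1, 190), Pow(-189, -1)) = Mul(Rational(-1, 190), Rational(-1, 189)) = Rational(1, 35910) ≈ 2.7847e-5)
Add(Add(s, Function('a')(339)), Add(74819, -104209)) = Add(Add(Rational(1, 35910), -6), Add(74819, -104209)) = Add(Rational(-215459, 35910), -29390) = Rational(-1055610359, 35910)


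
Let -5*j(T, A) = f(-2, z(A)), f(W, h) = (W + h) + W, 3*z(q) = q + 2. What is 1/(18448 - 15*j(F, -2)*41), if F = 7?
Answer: 1/17956 ≈ 5.5692e-5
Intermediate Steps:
z(q) = ⅔ + q/3 (z(q) = (q + 2)/3 = (2 + q)/3 = ⅔ + q/3)
f(W, h) = h + 2*W
j(T, A) = ⅔ - A/15 (j(T, A) = -((⅔ + A/3) + 2*(-2))/5 = -((⅔ + A/3) - 4)/5 = -(-10/3 + A/3)/5 = ⅔ - A/15)
1/(18448 - 15*j(F, -2)*41) = 1/(18448 - 15*(⅔ - 1/15*(-2))*41) = 1/(18448 - 15*(⅔ + 2/15)*41) = 1/(18448 - 15*⅘*41) = 1/(18448 - 12*41) = 1/(18448 - 492) = 1/17956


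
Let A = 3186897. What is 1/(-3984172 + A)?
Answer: -1/797275 ≈ -1.2543e-6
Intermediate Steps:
1/(-3984172 + A) = 1/(-3984172 + 3186897) = 1/(-797275) = -1/797275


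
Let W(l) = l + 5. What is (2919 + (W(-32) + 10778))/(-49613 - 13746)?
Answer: -13670/63359 ≈ -0.21575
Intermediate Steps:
W(l) = 5 + l
(2919 + (W(-32) + 10778))/(-49613 - 13746) = (2919 + ((5 - 32) + 10778))/(-49613 - 13746) = (2919 + (-27 + 10778))/(-63359) = (2919 + 10751)*(-1/63359) = 13670*(-1/63359) = -13670/63359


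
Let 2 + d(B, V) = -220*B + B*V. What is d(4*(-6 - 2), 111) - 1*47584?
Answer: -44098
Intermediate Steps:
d(B, V) = -2 - 220*B + B*V (d(B, V) = -2 + (-220*B + B*V) = -2 - 220*B + B*V)
d(4*(-6 - 2), 111) - 1*47584 = (-2 - 880*(-6 - 2) + (4*(-6 - 2))*111) - 1*47584 = (-2 - 880*(-8) + (4*(-8))*111) - 47584 = (-2 - 220*(-32) - 32*111) - 47584 = (-2 + 7040 - 3552) - 47584 = 3486 - 47584 = -44098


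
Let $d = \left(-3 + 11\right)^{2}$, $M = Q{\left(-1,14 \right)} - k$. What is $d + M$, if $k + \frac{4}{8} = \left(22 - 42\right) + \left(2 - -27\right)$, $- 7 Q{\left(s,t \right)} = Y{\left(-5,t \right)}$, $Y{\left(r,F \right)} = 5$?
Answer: $\frac{767}{14} \approx 54.786$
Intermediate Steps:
$Q{\left(s,t \right)} = - \frac{5}{7}$ ($Q{\left(s,t \right)} = \left(- \frac{1}{7}\right) 5 = - \frac{5}{7}$)
$k = \frac{17}{2}$ ($k = - \frac{1}{2} + \left(\left(22 - 42\right) + \left(2 - -27\right)\right) = - \frac{1}{2} + \left(\left(22 - 42\right) + \left(2 + 27\right)\right) = - \frac{1}{2} + \left(-20 + 29\right) = - \frac{1}{2} + 9 = \frac{17}{2} \approx 8.5$)
$M = - \frac{129}{14}$ ($M = - \frac{5}{7} - \frac{17}{2} = - \frac{129}{14} \approx -9.2143$)
$d = 64$ ($d = 8^{2} = 64$)
$d + M = 64 - \frac{129}{14} = \frac{767}{14}$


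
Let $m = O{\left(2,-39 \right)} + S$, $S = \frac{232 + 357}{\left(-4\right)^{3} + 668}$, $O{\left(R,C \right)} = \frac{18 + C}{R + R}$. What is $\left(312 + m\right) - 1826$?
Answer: $- \frac{458519}{302} \approx -1518.3$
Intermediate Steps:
$O{\left(R,C \right)} = \frac{18 + C}{2 R}$
$S = \frac{589}{604}$ ($S = \frac{589}{-64 + 668} = \frac{589}{604} \approx 0.97517$)
$m = - \frac{1291}{302}$ ($m = \frac{18 - 39}{2 \cdot 2} + \frac{589}{604} = \frac{1}{2} \cdot \frac{1}{2} \left(-21\right) + \frac{589}{604} = - \frac{21}{4} + \frac{589}{604} = - \frac{1291}{302} \approx -4.2748$)
$\left(312 + m\right) - 1826 = \left(312 - \frac{1291}{302}\right) - 1826 = \frac{92933}{302} - 1826 = - \frac{458519}{302}$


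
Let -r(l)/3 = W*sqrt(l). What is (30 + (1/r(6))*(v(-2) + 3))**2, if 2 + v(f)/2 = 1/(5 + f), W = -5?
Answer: (8100 - sqrt(6))**2/72900 ≈ 899.46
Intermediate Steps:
v(f) = -4 + 2/(5 + f)
r(l) = 15*sqrt(l) (r(l) = -(-15)*sqrt(l) = 15*sqrt(l))
(30 + (1/r(6))*(v(-2) + 3))**2 = (30 + (1/(15*sqrt(6)))*(2*(-9 - 2*(-2))/(5 - 2) + 3))**2 = (30 + (1*(sqrt(6)/90))*(2*(-9 + 4)/3 + 3))**2 = (30 + (sqrt(6)/90)*(2*(1/3)*(-5) + 3))**2 = (30 + (sqrt(6)/90)*(-10/3 + 3))**2 = (30 + (sqrt(6)/90)*(-1/3))**2 = (30 - sqrt(6)/270)**2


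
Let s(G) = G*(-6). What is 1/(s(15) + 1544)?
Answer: 1/1454 ≈ 0.00068776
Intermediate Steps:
s(G) = -6*G
1/(s(15) + 1544) = 1/(-6*15 + 1544) = 1/(-90 + 1544) = 1/1454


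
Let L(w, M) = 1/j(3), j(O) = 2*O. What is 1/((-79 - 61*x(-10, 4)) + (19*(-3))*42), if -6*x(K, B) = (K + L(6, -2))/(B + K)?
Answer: -216/530569 ≈ -0.00040711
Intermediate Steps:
L(w, M) = 1/6 (L(w, M) = 1/(2*3) = 1/6)
x(K, B) = -(1/6 + K)/(6*(B + K)) (x(K, B) = -(K + 1/6)/(6*(B + K)) = -(1/6 + K)/(6*(B + K)))
1/((-79 - 61*x(-10, 4)) + (19*(-3))*42) = 1/((-79 - 61*(-1/36 - 1/6*(-10))/(4 - 10)) + (19*(-3))*42) = 1/((-79 - 61*(-1/36 + 5/3)/(-6)) - 57*42) = 1/((-79 - (-61)*59/(6*36)) - 2394) = 1/((-79 - 61*(-59/216)) - 2394) = 1/((-79 + 3599/216) - 2394) = 1/(-13465/216 - 2394) = 1/(-530569/216) = -216/530569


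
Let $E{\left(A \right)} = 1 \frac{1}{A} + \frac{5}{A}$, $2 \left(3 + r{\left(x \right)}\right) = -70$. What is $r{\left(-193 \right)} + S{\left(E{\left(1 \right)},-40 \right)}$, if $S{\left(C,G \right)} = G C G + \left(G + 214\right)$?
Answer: $9736$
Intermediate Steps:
$r{\left(x \right)} = -38$ ($r{\left(x \right)} = -3 + \frac{1}{2} \left(-70\right) = -3 - 35 = -38$)
$E{\left(A \right)} = \frac{6}{A}$ ($E{\left(A \right)} = \frac{1}{A} + \frac{5}{A} = \frac{6}{A}$)
$S{\left(C,G \right)} = 214 + G + C G^{2}$ ($S{\left(C,G \right)} = C G G + \left(214 + G\right) = C G^{2} + \left(214 + G\right) = 214 + G + C G^{2}$)
$r{\left(-193 \right)} + S{\left(E{\left(1 \right)},-40 \right)} = -38 + \left(214 - 40 + \frac{6}{1} \left(-40\right)^{2}\right) = -38 + \left(214 - 40 + 6 \cdot 1 \cdot 1600\right) = -38 + \left(214 - 40 + 6 \cdot 1600\right) = -38 + \left(214 - 40 + 9600\right) = -38 + 9774 = 9736$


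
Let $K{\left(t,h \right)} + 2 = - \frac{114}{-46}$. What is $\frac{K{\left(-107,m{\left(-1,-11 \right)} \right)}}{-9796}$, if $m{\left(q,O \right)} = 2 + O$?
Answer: $- \frac{11}{225308} \approx -4.8822 \cdot 10^{-5}$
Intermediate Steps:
$K{\left(t,h \right)} = \frac{11}{23}$ ($K{\left(t,h \right)} = -2 - \frac{114}{-46} = -2 - - \frac{57}{23} = -2 + \frac{57}{23} = \frac{11}{23}$)
$\frac{K{\left(-107,m{\left(-1,-11 \right)} \right)}}{-9796} = \frac{11}{23 \left(-9796\right)} = \frac{11}{23} \left(- \frac{1}{9796}\right) = - \frac{11}{225308}$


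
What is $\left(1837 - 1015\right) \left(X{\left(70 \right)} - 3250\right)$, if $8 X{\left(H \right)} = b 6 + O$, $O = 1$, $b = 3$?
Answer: $- \frac{10678191}{4} \approx -2.6695 \cdot 10^{6}$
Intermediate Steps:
$X{\left(H \right)} = \frac{19}{8}$ ($X{\left(H \right)} = \frac{3 \cdot 6 + 1}{8} = \frac{18 + 1}{8} = \frac{1}{8} \cdot 19 = \frac{19}{8}$)
$\left(1837 - 1015\right) \left(X{\left(70 \right)} - 3250\right) = \left(1837 - 1015\right) \left(\frac{19}{8} - 3250\right) = 822 \left(- \frac{25981}{8}\right) = - \frac{10678191}{4}$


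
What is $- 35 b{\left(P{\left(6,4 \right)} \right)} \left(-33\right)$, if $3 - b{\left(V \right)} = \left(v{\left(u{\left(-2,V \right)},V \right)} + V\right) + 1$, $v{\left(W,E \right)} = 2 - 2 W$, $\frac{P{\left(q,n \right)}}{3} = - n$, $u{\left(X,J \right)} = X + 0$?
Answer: $9240$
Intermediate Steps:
$u{\left(X,J \right)} = X$
$P{\left(q,n \right)} = - 3 n$ ($P{\left(q,n \right)} = 3 \left(- n\right) = - 3 n$)
$b{\left(V \right)} = -4 - V$ ($b{\left(V \right)} = 3 - \left(\left(\left(2 - -4\right) + V\right) + 1\right) = 3 - \left(\left(\left(2 + 4\right) + V\right) + 1\right) = 3 - \left(\left(6 + V\right) + 1\right) = 3 - \left(7 + V\right) = -4 - V$)
$- 35 b{\left(P{\left(6,4 \right)} \right)} \left(-33\right) = - 35 \left(-4 - \left(-3\right) 4\right) \left(-33\right) = - 35 \left(-4 - -12\right) \left(-33\right) = - 35 \left(-4 + 12\right) \left(-33\right) = \left(-35\right) 8 \left(-33\right) = \left(-280\right) \left(-33\right) = 9240$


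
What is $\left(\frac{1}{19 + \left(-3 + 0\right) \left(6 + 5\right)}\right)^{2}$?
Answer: $\frac{1}{196} \approx 0.005102$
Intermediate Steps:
$\left(\frac{1}{19 + \left(-3 + 0\right) \left(6 + 5\right)}\right)^{2} = \left(\frac{1}{19 - 33}\right)^{2} = \left(\frac{1}{-14}\right)^{2} = \left(- \frac{1}{14}\right)^{2} = \frac{1}{196}$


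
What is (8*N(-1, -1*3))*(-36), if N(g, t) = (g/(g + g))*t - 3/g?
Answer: -432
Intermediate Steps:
N(g, t) = t/2 - 3/g (N(g, t) = (g/((2*g)))*t - 3/g = ((1/(2*g))*g)*t - 3/g = t/2 - 3/g)
(8*N(-1, -1*3))*(-36) = (8*((-1*3)/2 - 3/(-1)))*(-36) = (8*((½)*(-3) - 3*(-1)))*(-36) = (8*(-3/2 + 3))*(-36) = (8*(3/2))*(-36) = 12*(-36) = -432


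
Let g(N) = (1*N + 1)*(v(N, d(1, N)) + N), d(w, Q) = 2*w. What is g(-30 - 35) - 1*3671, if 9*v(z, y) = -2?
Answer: 4529/9 ≈ 503.22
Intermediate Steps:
v(z, y) = -2/9 (v(z, y) = (1/9)*(-2) = -2/9)
g(N) = (1 + N)*(-2/9 + N) (g(N) = (1*N + 1)*(-2/9 + N) = (N + 1)*(-2/9 + N) = (1 + N)*(-2/9 + N))
g(-30 - 35) - 1*3671 = (-2/9 + (-30 - 35)**2 + 7*(-30 - 35)/9) - 1*3671 = (-2/9 + (-65)**2 + (7/9)*(-65)) - 3671 = (-2/9 + 4225 - 455/9) - 3671 = 37568/9 - 3671 = 4529/9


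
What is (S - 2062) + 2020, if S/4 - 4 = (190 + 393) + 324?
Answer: 3602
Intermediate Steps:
S = 3644 (S = 16 + 4*((190 + 393) + 324) = 16 + 4*(583 + 324) = 16 + 4*907 = 16 + 3628 = 3644)
(S - 2062) + 2020 = (3644 - 2062) + 2020 = 1582 + 2020 = 3602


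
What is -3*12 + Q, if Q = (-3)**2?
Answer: -27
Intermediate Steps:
Q = 9
-3*12 + Q = -3*12 + 9 = -36 + 9 = -27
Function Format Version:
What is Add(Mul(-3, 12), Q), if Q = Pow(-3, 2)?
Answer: -27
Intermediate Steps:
Q = 9
Add(Mul(-3, 12), Q) = Add(Mul(-3, 12), 9) = Add(-36, 9) = -27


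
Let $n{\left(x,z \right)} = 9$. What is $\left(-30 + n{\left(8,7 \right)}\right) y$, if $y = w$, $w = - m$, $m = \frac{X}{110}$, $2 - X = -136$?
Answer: $\frac{1449}{55} \approx 26.345$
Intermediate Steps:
$X = 138$ ($X = 2 - -136 = 2 + 136 = 138$)
$m = \frac{69}{55}$ ($m = \frac{138}{110} = 138 \cdot \frac{1}{110} = \frac{69}{55} \approx 1.2545$)
$w = - \frac{69}{55}$ ($w = \left(-1\right) \frac{69}{55} = - \frac{69}{55} \approx -1.2545$)
$y = - \frac{69}{55} \approx -1.2545$
$\left(-30 + n{\left(8,7 \right)}\right) y = \left(-30 + 9\right) \left(- \frac{69}{55}\right) = \left(-21\right) \left(- \frac{69}{55}\right) = \frac{1449}{55}$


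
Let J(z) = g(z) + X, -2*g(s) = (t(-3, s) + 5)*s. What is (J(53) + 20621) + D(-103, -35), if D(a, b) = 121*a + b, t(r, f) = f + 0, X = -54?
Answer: 6532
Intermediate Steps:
t(r, f) = f
g(s) = -s*(5 + s)/2 (g(s) = -(s + 5)*s/2 = -(5 + s)*s/2 = -s*(5 + s)/2)
D(a, b) = b + 121*a
J(z) = -54 - z*(5 + z)/2 (J(z) = -z*(5 + z)/2 - 54 = -54 - z*(5 + z)/2)
(J(53) + 20621) + D(-103, -35) = ((-54 - 1/2*53*(5 + 53)) + 20621) + (-35 + 121*(-103)) = ((-54 - 1/2*53*58) + 20621) + (-35 - 12463) = ((-54 - 1537) + 20621) - 12498 = (-1591 + 20621) - 12498 = 19030 - 12498 = 6532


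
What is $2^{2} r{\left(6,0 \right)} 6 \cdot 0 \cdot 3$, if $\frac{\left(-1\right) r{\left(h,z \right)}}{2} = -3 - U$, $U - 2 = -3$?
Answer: $0$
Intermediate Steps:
$U = -1$ ($U = 2 - 3 = -1$)
$r{\left(h,z \right)} = 4$ ($r{\left(h,z \right)} = - 2 \left(-3 - -1\right) = - 2 \left(-3 + 1\right) = \left(-2\right) \left(-2\right) = 4$)
$2^{2} r{\left(6,0 \right)} 6 \cdot 0 \cdot 3 = 2^{2} \cdot 4 \cdot 6 \cdot 0 \cdot 3 = 4 \cdot 4 \cdot 6 \cdot 0 = 16 \cdot 6 \cdot 0 = 96 \cdot 0 = 0$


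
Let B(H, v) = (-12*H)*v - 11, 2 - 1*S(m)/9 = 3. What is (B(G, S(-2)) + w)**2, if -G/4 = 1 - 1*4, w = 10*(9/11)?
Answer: 202350625/121 ≈ 1.6723e+6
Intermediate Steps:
w = 90/11 (w = 10*(9*(1/11)) = 10*(9/11) = 90/11 ≈ 8.1818)
G = 12 (G = -4*(1 - 1*4) = -4*(1 - 4) = -4*(-3) = 12)
S(m) = -9 (S(m) = 18 - 9*3 = 18 - 27 = -9)
B(H, v) = -11 - 12*H*v (B(H, v) = -12*H*v - 11 = -11 - 12*H*v)
(B(G, S(-2)) + w)**2 = ((-11 - 12*12*(-9)) + 90/11)**2 = ((-11 + 1296) + 90/11)**2 = (1285 + 90/11)**2 = (14225/11)**2 = 202350625/121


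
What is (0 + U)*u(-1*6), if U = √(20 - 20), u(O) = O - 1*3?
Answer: 0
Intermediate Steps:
u(O) = -3 + O (u(O) = O - 3 = -3 + O)
U = 0 (U = √0 = 0)
(0 + U)*u(-1*6) = (0 + 0)*(-3 - 1*6) = 0*(-3 - 6) = 0*(-9) = 0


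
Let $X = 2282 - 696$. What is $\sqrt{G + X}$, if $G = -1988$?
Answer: $i \sqrt{402} \approx 20.05 i$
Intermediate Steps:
$X = 1586$ ($X = 2282 - 696 = 1586$)
$\sqrt{G + X} = \sqrt{-1988 + 1586} = \sqrt{-402} = i \sqrt{402}$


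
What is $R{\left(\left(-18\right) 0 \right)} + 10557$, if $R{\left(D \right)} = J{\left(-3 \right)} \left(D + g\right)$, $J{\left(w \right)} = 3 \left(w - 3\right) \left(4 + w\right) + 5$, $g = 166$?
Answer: $8399$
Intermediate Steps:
$J{\left(w \right)} = 5 + 3 \left(-3 + w\right) \left(4 + w\right)$ ($J{\left(w \right)} = 3 \left(-3 + w\right) \left(4 + w\right) + 5 = 5 + 3 \left(-3 + w\right) \left(4 + w\right)$)
$R{\left(D \right)} = -2158 - 13 D$ ($R{\left(D \right)} = \left(-31 + 3 \left(-3\right) + 3 \left(-3\right)^{2}\right) \left(D + 166\right) = \left(-31 - 9 + 3 \cdot 9\right) \left(166 + D\right) = \left(-31 - 9 + 27\right) \left(166 + D\right) = - 13 \left(166 + D\right) = -2158 - 13 D$)
$R{\left(\left(-18\right) 0 \right)} + 10557 = \left(-2158 - 13 \left(\left(-18\right) 0\right)\right) + 10557 = \left(-2158 - 0\right) + 10557 = \left(-2158 + 0\right) + 10557 = -2158 + 10557 = 8399$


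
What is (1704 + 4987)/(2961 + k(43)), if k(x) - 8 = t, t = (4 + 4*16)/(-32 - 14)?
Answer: 153893/68253 ≈ 2.2547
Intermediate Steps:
t = -34/23 (t = (4 + 64)/(-46) = 68*(-1/46) = -34/23 ≈ -1.4783)
k(x) = 150/23 (k(x) = 8 - 34/23 = 150/23)
(1704 + 4987)/(2961 + k(43)) = (1704 + 4987)/(2961 + 150/23) = 6691/(68253/23) = 6691*(23/68253) = 153893/68253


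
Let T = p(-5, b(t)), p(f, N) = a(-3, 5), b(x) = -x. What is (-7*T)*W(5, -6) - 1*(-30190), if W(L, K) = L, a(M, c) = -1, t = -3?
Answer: 30225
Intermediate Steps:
p(f, N) = -1
T = -1
(-7*T)*W(5, -6) - 1*(-30190) = -7*(-1)*5 - 1*(-30190) = 7*5 + 30190 = 35 + 30190 = 30225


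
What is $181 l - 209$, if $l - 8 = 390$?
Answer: $71829$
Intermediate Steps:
$l = 398$ ($l = 8 + 390 = 398$)
$181 l - 209 = 181 \cdot 398 - 209 = 72038 - 209 = 71829$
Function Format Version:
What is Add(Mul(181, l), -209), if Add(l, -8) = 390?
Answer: 71829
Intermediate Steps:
l = 398 (l = Add(8, 390) = 398)
Add(Mul(181, l), -209) = Add(Mul(181, 398), -209) = Add(72038, -209) = 71829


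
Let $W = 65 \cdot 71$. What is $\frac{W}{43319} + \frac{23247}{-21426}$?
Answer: $- \frac{302718601}{309384298} \approx -0.97845$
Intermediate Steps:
$W = 4615$
$\frac{W}{43319} + \frac{23247}{-21426} = \frac{4615}{43319} + \frac{23247}{-21426} = 4615 \cdot \frac{1}{43319} + 23247 \left(- \frac{1}{21426}\right) = \frac{4615}{43319} - \frac{7749}{7142} = - \frac{302718601}{309384298}$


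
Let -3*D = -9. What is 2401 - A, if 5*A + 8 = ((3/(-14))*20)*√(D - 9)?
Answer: 12013/5 + 6*I*√6/7 ≈ 2402.6 + 2.0996*I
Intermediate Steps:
D = 3 (D = -⅓*(-9) = 3)
A = -8/5 - 6*I*√6/7 (A = -8/5 + (((3/(-14))*20)*√(3 - 9))/5 = -8/5 + (((3*(-1/14))*20)*√(-6))/5 = -8/5 + ((-3/14*20)*(I*√6))/5 = -8/5 + (-30*I*√6/7)/5 = -8/5 - 6*I*√6/7 ≈ -1.6 - 2.0996*I)
2401 - A = 2401 - (-8/5 - 6*I*√6/7) = 2401 + (8/5 + 6*I*√6/7) = 12013/5 + 6*I*√6/7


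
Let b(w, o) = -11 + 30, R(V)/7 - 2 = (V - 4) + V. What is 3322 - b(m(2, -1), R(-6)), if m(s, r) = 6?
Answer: 3303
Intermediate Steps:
R(V) = -14 + 14*V (R(V) = 14 + 7*((V - 4) + V) = 14 + 7*((-4 + V) + V) = 14 + 7*(-4 + 2*V) = 14 + (-28 + 14*V) = -14 + 14*V)
b(w, o) = 19
3322 - b(m(2, -1), R(-6)) = 3322 - 1*19 = 3322 - 19 = 3303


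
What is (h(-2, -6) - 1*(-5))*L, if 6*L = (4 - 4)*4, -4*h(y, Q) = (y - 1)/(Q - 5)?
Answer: 0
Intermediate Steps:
h(y, Q) = -(-1 + y)/(4*(-5 + Q)) (h(y, Q) = -(y - 1)/(4*(Q - 5)) = -(-1 + y)/(4*(-5 + Q)))
L = 0 (L = ((4 - 4)*4)/6 = (0*4)/6 = (1/6)*0 = 0)
(h(-2, -6) - 1*(-5))*L = ((1 - 1*(-2))/(4*(-5 - 6)) - 1*(-5))*0 = ((1/4)*(1 + 2)/(-11) + 5)*0 = ((1/4)*(-1/11)*3 + 5)*0 = (-3/44 + 5)*0 = (217/44)*0 = 0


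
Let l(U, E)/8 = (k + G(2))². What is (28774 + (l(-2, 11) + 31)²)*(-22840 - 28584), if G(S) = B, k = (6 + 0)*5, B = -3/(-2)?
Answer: -3267158788640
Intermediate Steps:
B = 3/2 (B = -3*(-½) = 3/2 ≈ 1.5000)
k = 30 (k = 6*5 = 30)
G(S) = 3/2
l(U, E) = 7938 (l(U, E) = 8*(30 + 3/2)² = 8*(63/2)² = 8*(3969/4) = 7938)
(28774 + (l(-2, 11) + 31)²)*(-22840 - 28584) = (28774 + (7938 + 31)²)*(-22840 - 28584) = (28774 + 7969²)*(-51424) = (28774 + 63504961)*(-51424) = 63533735*(-51424) = -3267158788640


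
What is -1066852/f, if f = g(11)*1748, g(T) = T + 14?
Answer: -266713/10925 ≈ -24.413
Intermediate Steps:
g(T) = 14 + T
f = 43700 (f = (14 + 11)*1748 = 25*1748 = 43700)
-1066852/f = -1066852/43700 = -1066852*1/43700 = -266713/10925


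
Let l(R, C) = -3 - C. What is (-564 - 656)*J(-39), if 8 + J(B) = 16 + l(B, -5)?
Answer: -12200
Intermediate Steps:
J(B) = 10 (J(B) = -8 + (16 + (-3 - 1*(-5))) = -8 + (16 + (-3 + 5)) = -8 + (16 + 2) = -8 + 18 = 10)
(-564 - 656)*J(-39) = (-564 - 656)*10 = -1220*10 = -12200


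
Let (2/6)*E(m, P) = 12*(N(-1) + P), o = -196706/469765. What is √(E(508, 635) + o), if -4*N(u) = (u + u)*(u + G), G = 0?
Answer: 8*√78760325907115/469765 ≈ 151.13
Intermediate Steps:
o = -196706/469765 (o = -196706*1/469765 = -196706/469765 ≈ -0.41873)
N(u) = -u²/2 (N(u) = -(u + u)*(u + 0)/4 = -2*u*u/4 = -u²/2)
E(m, P) = -18 + 36*P (E(m, P) = 3*(12*(-½*(-1)² + P)) = 3*(12*(-½*1 + P)) = 3*(12*(-½ + P)) = 3*(-6 + 12*P) = -18 + 36*P)
√(E(508, 635) + o) = √((-18 + 36*635) - 196706/469765) = √((-18 + 22860) - 196706/469765) = √(22842 - 196706/469765) = √(10730175424/469765) = 8*√78760325907115/469765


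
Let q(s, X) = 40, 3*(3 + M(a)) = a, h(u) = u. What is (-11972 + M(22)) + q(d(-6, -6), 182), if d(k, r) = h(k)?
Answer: -35783/3 ≈ -11928.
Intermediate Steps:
M(a) = -3 + a/3
d(k, r) = k
(-11972 + M(22)) + q(d(-6, -6), 182) = (-11972 + (-3 + (⅓)*22)) + 40 = (-11972 + (-3 + 22/3)) + 40 = (-11972 + 13/3) + 40 = -35903/3 + 40 = -35783/3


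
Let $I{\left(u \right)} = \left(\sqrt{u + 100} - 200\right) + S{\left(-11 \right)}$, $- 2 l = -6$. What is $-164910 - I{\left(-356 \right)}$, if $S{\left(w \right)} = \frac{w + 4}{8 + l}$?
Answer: $- \frac{1811803}{11} - 16 i \approx -1.6471 \cdot 10^{5} - 16.0 i$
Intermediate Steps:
$l = 3$ ($l = \left(- \frac{1}{2}\right) \left(-6\right) = 3$)
$S{\left(w \right)} = \frac{4}{11} + \frac{w}{11}$ ($S{\left(w \right)} = \frac{w + 4}{8 + 3} = \frac{4 + w}{11} = \left(4 + w\right) \frac{1}{11} = \frac{4}{11} + \frac{w}{11}$)
$I{\left(u \right)} = - \frac{2207}{11} + \sqrt{100 + u}$ ($I{\left(u \right)} = \left(\sqrt{u + 100} - 200\right) + \left(\frac{4}{11} + \frac{1}{11} \left(-11\right)\right) = \left(\sqrt{100 + u} - 200\right) + \left(\frac{4}{11} - 1\right) = \left(-200 + \sqrt{100 + u}\right) - \frac{7}{11} = - \frac{2207}{11} + \sqrt{100 + u}$)
$-164910 - I{\left(-356 \right)} = -164910 - \left(- \frac{2207}{11} + \sqrt{100 - 356}\right) = -164910 - \left(- \frac{2207}{11} + \sqrt{-256}\right) = -164910 - \left(- \frac{2207}{11} + 16 i\right) = -164910 + \left(\frac{2207}{11} - 16 i\right) = - \frac{1811803}{11} - 16 i$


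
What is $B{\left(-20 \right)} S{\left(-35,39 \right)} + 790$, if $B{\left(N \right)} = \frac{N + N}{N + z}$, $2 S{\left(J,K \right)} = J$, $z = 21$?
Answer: $1490$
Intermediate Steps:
$S{\left(J,K \right)} = \frac{J}{2}$
$B{\left(N \right)} = \frac{2 N}{21 + N}$ ($B{\left(N \right)} = \frac{N + N}{N + 21} = \frac{2 N}{21 + N}$)
$B{\left(-20 \right)} S{\left(-35,39 \right)} + 790 = 2 \left(-20\right) \frac{1}{21 - 20} \cdot \frac{1}{2} \left(-35\right) + 790 = 2 \left(-20\right) 1^{-1} \left(- \frac{35}{2}\right) + 790 = 2 \left(-20\right) 1 \left(- \frac{35}{2}\right) + 790 = \left(-40\right) \left(- \frac{35}{2}\right) + 790 = 700 + 790 = 1490$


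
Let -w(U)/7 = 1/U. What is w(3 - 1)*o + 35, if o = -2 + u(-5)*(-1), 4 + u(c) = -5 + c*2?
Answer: -49/2 ≈ -24.500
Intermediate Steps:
w(U) = -7/U
u(c) = -9 + 2*c (u(c) = -4 + (-5 + c*2) = -4 + (-5 + 2*c) = -9 + 2*c)
o = 17 (o = -2 + (-9 + 2*(-5))*(-1) = -2 + (-9 - 10)*(-1) = -2 - 19*(-1) = -2 + 19 = 17)
w(3 - 1)*o + 35 = -7/(3 - 1)*17 + 35 = -7/2*17 + 35 = -119/2 + 35 = -49/2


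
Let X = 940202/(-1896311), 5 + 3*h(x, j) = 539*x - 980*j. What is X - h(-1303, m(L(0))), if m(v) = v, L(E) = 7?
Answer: 448275602332/1896311 ≈ 2.3639e+5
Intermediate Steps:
h(x, j) = -5/3 - 980*j/3 + 539*x/3 (h(x, j) = -5/3 + (539*x - 980*j)/3 = -5/3 + (-980*j + 539*x)/3 = -5/3 + (-980*j/3 + 539*x/3) = -5/3 - 980*j/3 + 539*x/3)
X = -940202/1896311 (X = 940202*(-1/1896311) = -940202/1896311 ≈ -0.49581)
X - h(-1303, m(L(0))) = -940202/1896311 - (-5/3 - 980/3*7 + (539/3)*(-1303)) = -940202/1896311 - (-5/3 - 6860/3 - 702317/3) = -940202/1896311 - 1*(-236394) = -940202/1896311 + 236394 = 448275602332/1896311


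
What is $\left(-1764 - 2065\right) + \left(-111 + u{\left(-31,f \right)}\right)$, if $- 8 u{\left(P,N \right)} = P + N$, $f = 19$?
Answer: $- \frac{7877}{2} \approx -3938.5$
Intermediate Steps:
$u{\left(P,N \right)} = - \frac{N}{8} - \frac{P}{8}$ ($u{\left(P,N \right)} = - \frac{P + N}{8} = - \frac{N + P}{8} = - \frac{N}{8} - \frac{P}{8}$)
$\left(-1764 - 2065\right) + \left(-111 + u{\left(-31,f \right)}\right) = \left(-1764 - 2065\right) - \frac{219}{2} = -3829 + \left(-111 + \left(- \frac{19}{8} + \frac{31}{8}\right)\right) = -3829 + \left(-111 + \frac{3}{2}\right) = -3829 - \frac{219}{2} = - \frac{7877}{2}$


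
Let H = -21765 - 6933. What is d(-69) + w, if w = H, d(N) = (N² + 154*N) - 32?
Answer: -34595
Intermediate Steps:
d(N) = -32 + N² + 154*N
H = -28698
w = -28698
d(-69) + w = (-32 + (-69)² + 154*(-69)) - 28698 = (-32 + 4761 - 10626) - 28698 = -5897 - 28698 = -34595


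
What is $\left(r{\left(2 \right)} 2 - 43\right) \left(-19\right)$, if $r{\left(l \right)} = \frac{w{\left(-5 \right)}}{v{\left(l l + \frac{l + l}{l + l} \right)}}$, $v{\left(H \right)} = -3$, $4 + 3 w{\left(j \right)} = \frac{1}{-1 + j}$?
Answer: $\frac{21584}{27} \approx 799.41$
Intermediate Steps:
$w{\left(j \right)} = - \frac{4}{3} + \frac{1}{3 \left(-1 + j\right)}$
$r{\left(l \right)} = \frac{25}{54}$ ($r{\left(l \right)} = \frac{\frac{1}{3} \frac{1}{-1 - 5} \left(5 - -20\right)}{-3} = \frac{5 + 20}{3 \left(-6\right)} \left(- \frac{1}{3}\right) = \frac{1}{3} \left(- \frac{1}{6}\right) 25 \left(- \frac{1}{3}\right) = \left(- \frac{25}{18}\right) \left(- \frac{1}{3}\right) = \frac{25}{54}$)
$\left(r{\left(2 \right)} 2 - 43\right) \left(-19\right) = \left(\frac{25}{54} \cdot 2 - 43\right) \left(-19\right) = \left(\frac{25}{27} - 43\right) \left(-19\right) = \left(- \frac{1136}{27}\right) \left(-19\right) = \frac{21584}{27}$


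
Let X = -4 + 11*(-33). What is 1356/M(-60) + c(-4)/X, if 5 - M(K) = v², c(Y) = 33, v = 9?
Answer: -125040/6973 ≈ -17.932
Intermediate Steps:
M(K) = -76 (M(K) = 5 - 1*9² = 5 - 1*81 = 5 - 81 = -76)
X = -367 (X = -4 - 363 = -367)
1356/M(-60) + c(-4)/X = 1356/(-76) + 33/(-367) = 1356*(-1/76) + 33*(-1/367) = -339/19 - 33/367 = -125040/6973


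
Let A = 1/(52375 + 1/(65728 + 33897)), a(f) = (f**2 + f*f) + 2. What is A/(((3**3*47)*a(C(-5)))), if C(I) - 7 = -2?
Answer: 99625/344316104503488 ≈ 2.8934e-10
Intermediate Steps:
C(I) = 5 (C(I) = 7 - 2 = 5)
a(f) = 2 + 2*f**2 (a(f) = (f**2 + f**2) + 2 = 2*f**2 + 2 = 2 + 2*f**2)
A = 99625/5217859376 (A = 1/(52375 + 1/99625) = 1/(5217859376/99625) = 99625/5217859376 ≈ 1.9093e-5)
A/(((3**3*47)*a(C(-5)))) = 99625/(5217859376*(((3**3*47)*(2 + 2*5**2)))) = 99625/(5217859376*(((27*47)*(2 + 2*25)))) = 99625/(5217859376*((1269*(2 + 50)))) = 99625/(5217859376*((1269*52))) = (99625/5217859376)/65988 = (99625/5217859376)*(1/65988) = 99625/344316104503488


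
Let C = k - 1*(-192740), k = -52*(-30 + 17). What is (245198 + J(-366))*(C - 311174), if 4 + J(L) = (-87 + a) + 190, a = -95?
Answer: -28874497116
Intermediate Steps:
J(L) = 4 (J(L) = -4 + ((-87 - 95) + 190) = -4 + (-182 + 190) = -4 + 8 = 4)
k = 676 (k = -52*(-13) = 676)
C = 193416 (C = 676 - 1*(-192740) = 676 + 192740 = 193416)
(245198 + J(-366))*(C - 311174) = (245198 + 4)*(193416 - 311174) = 245202*(-117758) = -28874497116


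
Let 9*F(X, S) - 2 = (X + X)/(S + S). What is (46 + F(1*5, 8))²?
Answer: 1234321/576 ≈ 2142.9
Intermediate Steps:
F(X, S) = 2/9 + X/(9*S) (F(X, S) = 2/9 + ((X + X)/(S + S))/9 = 2/9 + ((2*X)/((2*S)))/9 = 2/9 + ((2*X)*(1/(2*S)))/9 = 2/9 + (X/S)/9 = 2/9 + X/(9*S))
(46 + F(1*5, 8))² = (46 + (⅑)*(1*5 + 2*8)/8)² = (46 + (⅑)*(⅛)*(5 + 16))² = (46 + (⅑)*(⅛)*21)² = (46 + 7/24)² = (1111/24)² = 1234321/576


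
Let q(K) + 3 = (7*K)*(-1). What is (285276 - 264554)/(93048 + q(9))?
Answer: 10361/46491 ≈ 0.22286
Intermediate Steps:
q(K) = -3 - 7*K (q(K) = -3 + (7*K)*(-1) = -3 - 7*K)
(285276 - 264554)/(93048 + q(9)) = (285276 - 264554)/(93048 + (-3 - 7*9)) = 20722/(93048 + (-3 - 63)) = 20722/(93048 - 66) = 20722/92982 = 20722*(1/92982) = 10361/46491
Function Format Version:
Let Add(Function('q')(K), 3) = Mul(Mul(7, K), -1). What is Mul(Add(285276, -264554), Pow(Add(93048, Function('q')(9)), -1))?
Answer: Rational(10361, 46491) ≈ 0.22286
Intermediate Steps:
Function('q')(K) = Add(-3, Mul(-7, K)) (Function('q')(K) = Add(-3, Mul(Mul(7, K), -1)) = Add(-3, Mul(-7, K)))
Mul(Add(285276, -264554), Pow(Add(93048, Function('q')(9)), -1)) = Mul(Add(285276, -264554), Pow(Add(93048, Add(-3, Mul(-7, 9))), -1)) = Mul(20722, Pow(Add(93048, Add(-3, -63)), -1)) = Mul(20722, Pow(Add(93048, -66), -1)) = Mul(20722, Pow(92982, -1)) = Mul(20722, Rational(1, 92982)) = Rational(10361, 46491)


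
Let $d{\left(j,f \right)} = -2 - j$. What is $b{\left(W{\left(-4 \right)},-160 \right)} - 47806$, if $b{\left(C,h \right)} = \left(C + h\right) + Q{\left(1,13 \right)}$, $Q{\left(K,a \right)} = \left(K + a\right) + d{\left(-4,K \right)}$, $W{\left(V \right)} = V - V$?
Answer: $-47950$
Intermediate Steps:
$W{\left(V \right)} = 0$
$Q{\left(K,a \right)} = 2 + K + a$ ($Q{\left(K,a \right)} = \left(K + a\right) - -2 = \left(K + a\right) + \left(-2 + 4\right) = \left(K + a\right) + 2 = 2 + K + a$)
$b{\left(C,h \right)} = 16 + C + h$ ($b{\left(C,h \right)} = \left(C + h\right) + \left(2 + 1 + 13\right) = \left(C + h\right) + 16 = 16 + C + h$)
$b{\left(W{\left(-4 \right)},-160 \right)} - 47806 = \left(16 + 0 - 160\right) - 47806 = -144 - 47806 = -47950$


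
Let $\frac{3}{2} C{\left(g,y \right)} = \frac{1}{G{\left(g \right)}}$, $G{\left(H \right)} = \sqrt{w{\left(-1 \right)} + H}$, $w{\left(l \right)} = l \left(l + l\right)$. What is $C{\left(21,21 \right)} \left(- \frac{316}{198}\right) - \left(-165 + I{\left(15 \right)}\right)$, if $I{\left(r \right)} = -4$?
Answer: $169 - \frac{316 \sqrt{23}}{6831} \approx 168.78$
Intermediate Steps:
$w{\left(l \right)} = 2 l^{2}$ ($w{\left(l \right)} = l 2 l = 2 l^{2}$)
$G{\left(H \right)} = \sqrt{2 + H}$ ($G{\left(H \right)} = \sqrt{2 \left(-1\right)^{2} + H} = \sqrt{2 \cdot 1 + H} = \sqrt{2 + H}$)
$C{\left(g,y \right)} = \frac{2}{3 \sqrt{2 + g}}$
$C{\left(21,21 \right)} \left(- \frac{316}{198}\right) - \left(-165 + I{\left(15 \right)}\right) = \frac{2}{3 \sqrt{2 + 21}} \left(- \frac{316}{198}\right) + \left(165 - -4\right) = \frac{2}{3 \sqrt{23}} \left(\left(-316\right) \frac{1}{198}\right) + \left(165 + 4\right) = \frac{2 \frac{\sqrt{23}}{23}}{3} \left(- \frac{158}{99}\right) + 169 = \frac{2 \sqrt{23}}{69} \left(- \frac{158}{99}\right) + 169 = - \frac{316 \sqrt{23}}{6831} + 169 = 169 - \frac{316 \sqrt{23}}{6831}$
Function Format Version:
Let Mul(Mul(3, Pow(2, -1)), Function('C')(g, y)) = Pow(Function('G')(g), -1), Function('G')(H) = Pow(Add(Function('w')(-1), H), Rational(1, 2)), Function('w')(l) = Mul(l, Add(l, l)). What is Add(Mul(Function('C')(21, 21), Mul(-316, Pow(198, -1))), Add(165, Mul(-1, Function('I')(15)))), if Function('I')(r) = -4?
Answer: Add(169, Mul(Rational(-316, 6831), Pow(23, Rational(1, 2)))) ≈ 168.78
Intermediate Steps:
Function('w')(l) = Mul(2, Pow(l, 2)) (Function('w')(l) = Mul(l, Mul(2, l)) = Mul(2, Pow(l, 2)))
Function('G')(H) = Pow(Add(2, H), Rational(1, 2)) (Function('G')(H) = Pow(Add(Mul(2, Pow(-1, 2)), H), Rational(1, 2)) = Pow(Add(Mul(2, 1), H), Rational(1, 2)) = Pow(Add(2, H), Rational(1, 2)))
Function('C')(g, y) = Mul(Rational(2, 3), Pow(Add(2, g), Rational(-1, 2))) (Function('C')(g, y) = Mul(Rational(2, 3), Pow(Pow(Add(2, g), Rational(1, 2)), -1)) = Mul(Rational(2, 3), Pow(Add(2, g), Rational(-1, 2))))
Add(Mul(Function('C')(21, 21), Mul(-316, Pow(198, -1))), Add(165, Mul(-1, Function('I')(15)))) = Add(Mul(Mul(Rational(2, 3), Pow(Add(2, 21), Rational(-1, 2))), Mul(-316, Pow(198, -1))), Add(165, Mul(-1, -4))) = Add(Mul(Mul(Rational(2, 3), Pow(23, Rational(-1, 2))), Mul(-316, Rational(1, 198))), Add(165, 4)) = Add(Mul(Mul(Rational(2, 3), Mul(Rational(1, 23), Pow(23, Rational(1, 2)))), Rational(-158, 99)), 169) = Add(Mul(Mul(Rational(2, 69), Pow(23, Rational(1, 2))), Rational(-158, 99)), 169) = Add(Mul(Rational(-316, 6831), Pow(23, Rational(1, 2))), 169) = Add(169, Mul(Rational(-316, 6831), Pow(23, Rational(1, 2))))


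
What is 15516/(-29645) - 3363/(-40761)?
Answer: -25369121/57540945 ≈ -0.44089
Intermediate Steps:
15516/(-29645) - 3363/(-40761) = 15516*(-1/29645) - 3363*(-1/40761) = -15516/29645 + 1121/13587 = -25369121/57540945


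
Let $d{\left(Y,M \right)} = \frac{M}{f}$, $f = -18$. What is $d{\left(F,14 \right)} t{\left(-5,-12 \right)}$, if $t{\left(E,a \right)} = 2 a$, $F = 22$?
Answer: $\frac{56}{3} \approx 18.667$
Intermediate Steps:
$d{\left(Y,M \right)} = - \frac{M}{18}$ ($d{\left(Y,M \right)} = \frac{M}{-18} = M \left(- \frac{1}{18}\right) = - \frac{M}{18}$)
$d{\left(F,14 \right)} t{\left(-5,-12 \right)} = \left(- \frac{1}{18}\right) 14 \cdot 2 \left(-12\right) = \left(- \frac{7}{9}\right) \left(-24\right) = \frac{56}{3}$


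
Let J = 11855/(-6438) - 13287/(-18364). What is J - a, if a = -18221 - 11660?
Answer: 1766310866039/59113716 ≈ 29880.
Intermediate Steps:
a = -29881
J = -66081757/59113716 (J = 11855*(-1/6438) - 13287*(-1/18364) = -11855/6438 + 13287/18364 = -66081757/59113716 ≈ -1.1179)
J - a = -66081757/59113716 - 1*(-29881) = -66081757/59113716 + 29881 = 1766310866039/59113716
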